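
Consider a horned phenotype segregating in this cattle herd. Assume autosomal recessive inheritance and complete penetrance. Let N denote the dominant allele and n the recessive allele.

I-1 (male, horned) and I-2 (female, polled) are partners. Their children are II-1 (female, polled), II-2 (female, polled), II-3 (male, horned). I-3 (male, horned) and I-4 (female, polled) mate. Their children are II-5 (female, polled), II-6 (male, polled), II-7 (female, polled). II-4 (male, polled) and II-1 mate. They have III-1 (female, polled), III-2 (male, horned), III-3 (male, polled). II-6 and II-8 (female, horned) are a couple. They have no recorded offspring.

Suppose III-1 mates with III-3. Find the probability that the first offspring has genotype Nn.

II-4 is polled so carries N and passed n to III-2 (nn), so II-4 is Nn.
II-1 is polled so carries N and received n from I-1 (nn), so II-1 is Nn.
III-1 is a polled offspring of II-4 (Nn) × II-1 (Nn), whose cross gives 1/4 NN : 1/2 Nn : 1/4 nn; conditioning on being polled, III-1 is NN with probability 1/3, Nn with probability 2/3.
III-3 is a polled offspring of II-4 (Nn) × II-1 (Nn), whose cross gives 1/4 NN : 1/2 Nn : 1/4 nn; conditioning on being polled, III-3 is NN with probability 1/3, Nn with probability 2/3.
Summing over parental genotype combinations, P(offspring has genotype Nn) = 2/9·1/2 + 2/9·1/2 + 4/9·1/2 = 4/9.

4/9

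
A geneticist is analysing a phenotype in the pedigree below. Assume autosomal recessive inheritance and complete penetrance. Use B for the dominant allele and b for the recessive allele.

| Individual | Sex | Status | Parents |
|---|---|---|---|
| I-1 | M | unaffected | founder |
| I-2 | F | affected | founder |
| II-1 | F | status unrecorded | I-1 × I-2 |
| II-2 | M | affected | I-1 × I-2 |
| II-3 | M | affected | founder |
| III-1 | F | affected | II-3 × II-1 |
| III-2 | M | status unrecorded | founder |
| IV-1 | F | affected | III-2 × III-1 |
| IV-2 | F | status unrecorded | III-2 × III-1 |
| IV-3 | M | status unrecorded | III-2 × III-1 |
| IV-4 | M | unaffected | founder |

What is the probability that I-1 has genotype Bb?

1

I-1 is unaffected so carries B and passed b to II-2 (bb), so I-1 is Bb, giving P(Bb) = 1.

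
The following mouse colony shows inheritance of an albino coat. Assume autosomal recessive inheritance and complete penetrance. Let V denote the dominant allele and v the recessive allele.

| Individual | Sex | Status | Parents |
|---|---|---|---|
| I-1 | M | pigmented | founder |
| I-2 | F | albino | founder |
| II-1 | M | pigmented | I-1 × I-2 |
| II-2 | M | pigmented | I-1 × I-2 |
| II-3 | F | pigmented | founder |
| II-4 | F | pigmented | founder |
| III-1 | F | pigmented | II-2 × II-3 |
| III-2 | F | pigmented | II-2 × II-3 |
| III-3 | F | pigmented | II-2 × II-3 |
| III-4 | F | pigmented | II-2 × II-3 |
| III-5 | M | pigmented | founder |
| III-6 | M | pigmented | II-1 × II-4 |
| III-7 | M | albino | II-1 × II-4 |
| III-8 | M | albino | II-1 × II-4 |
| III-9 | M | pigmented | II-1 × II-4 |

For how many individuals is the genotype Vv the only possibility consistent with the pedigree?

Obligate heterozygotes: II-1 is pigmented so carries V and received v from I-2 (vv), so II-1 is Vv; II-2 is pigmented so carries V and received v from I-2 (vv), so II-2 is Vv; II-4 is pigmented so carries V and passed v to III-7 (vv), so II-4 is Vv.
Every other individual is either homozygous by phenotype or has at least one consistent homozygous assignment, so the count is 3.

3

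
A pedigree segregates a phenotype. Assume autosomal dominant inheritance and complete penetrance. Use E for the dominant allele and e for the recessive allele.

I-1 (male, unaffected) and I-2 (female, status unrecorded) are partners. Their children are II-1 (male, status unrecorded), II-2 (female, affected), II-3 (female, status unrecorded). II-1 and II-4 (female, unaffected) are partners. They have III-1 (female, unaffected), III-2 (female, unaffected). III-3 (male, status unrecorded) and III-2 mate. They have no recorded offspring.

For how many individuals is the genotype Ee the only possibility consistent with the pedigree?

1

Obligate heterozygotes: II-2 is affected so carries E and received e from I-1 (ee), so II-2 is Ee.
Every other individual is either homozygous by phenotype or has at least one consistent homozygous assignment, so the count is 1.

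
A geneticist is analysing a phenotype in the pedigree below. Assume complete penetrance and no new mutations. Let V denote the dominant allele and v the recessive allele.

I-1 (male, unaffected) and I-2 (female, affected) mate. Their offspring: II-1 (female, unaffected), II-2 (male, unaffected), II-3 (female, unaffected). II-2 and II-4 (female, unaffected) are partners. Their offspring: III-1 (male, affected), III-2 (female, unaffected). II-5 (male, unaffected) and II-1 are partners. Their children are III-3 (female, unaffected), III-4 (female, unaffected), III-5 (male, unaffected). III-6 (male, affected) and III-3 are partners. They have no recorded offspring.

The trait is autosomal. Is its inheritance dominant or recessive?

recessive

II-2 and II-4 are both unaffected yet have an affected child III-1. Under dominance, an affected child requires at least one affected parent, so the trait cannot be dominant.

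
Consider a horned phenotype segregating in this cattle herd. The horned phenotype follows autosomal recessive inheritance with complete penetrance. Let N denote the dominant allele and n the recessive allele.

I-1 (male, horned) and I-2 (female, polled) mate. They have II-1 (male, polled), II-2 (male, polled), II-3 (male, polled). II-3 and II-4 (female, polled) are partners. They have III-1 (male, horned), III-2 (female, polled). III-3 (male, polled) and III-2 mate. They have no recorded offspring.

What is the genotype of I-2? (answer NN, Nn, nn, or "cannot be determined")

cannot be determined

I-2's phenotype allows NN or Nn, and no parent or child forces a single allele at both positions; consistent genotype assignments exist with I-2 as NN or Nn.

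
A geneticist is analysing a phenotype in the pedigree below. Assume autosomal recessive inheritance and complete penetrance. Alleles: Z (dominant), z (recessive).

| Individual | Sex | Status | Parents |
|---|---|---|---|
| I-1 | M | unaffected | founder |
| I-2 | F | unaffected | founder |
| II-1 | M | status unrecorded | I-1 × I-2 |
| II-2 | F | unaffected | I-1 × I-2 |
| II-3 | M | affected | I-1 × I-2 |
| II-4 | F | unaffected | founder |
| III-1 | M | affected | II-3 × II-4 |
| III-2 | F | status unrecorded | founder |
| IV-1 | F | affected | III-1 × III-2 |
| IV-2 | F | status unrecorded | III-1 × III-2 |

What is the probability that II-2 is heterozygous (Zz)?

2/3

I-1 is unaffected so carries Z and passed z to II-3 (zz), so I-1 is Zz.
I-2 is unaffected so carries Z and passed z to II-3 (zz), so I-2 is Zz.
Their cross gives offspring ratios 1/4 ZZ : 1/2 Zz : 1/4 zz. Conditioning on II-2 being unaffected, P(Zz) = 1/2 / 3/4 = 2/3.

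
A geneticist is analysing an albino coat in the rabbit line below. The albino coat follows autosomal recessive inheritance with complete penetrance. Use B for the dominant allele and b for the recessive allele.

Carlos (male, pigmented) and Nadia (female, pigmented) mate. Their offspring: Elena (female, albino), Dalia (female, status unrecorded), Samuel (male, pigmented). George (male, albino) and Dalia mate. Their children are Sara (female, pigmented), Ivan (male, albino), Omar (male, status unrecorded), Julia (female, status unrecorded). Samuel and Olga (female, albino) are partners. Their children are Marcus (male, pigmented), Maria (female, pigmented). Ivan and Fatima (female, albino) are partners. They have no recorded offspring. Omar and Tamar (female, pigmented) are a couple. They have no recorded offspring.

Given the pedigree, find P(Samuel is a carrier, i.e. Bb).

1/3

Carlos is pigmented so carries B and passed b to Elena (bb), so Carlos is Bb.
Nadia is pigmented so carries B and passed b to Elena (bb), so Nadia is Bb.
Their cross gives offspring ratios 1/4 BB : 1/2 Bb : 1/4 bb. Conditioning on Samuel being pigmented, P(Bb) = 1/2 / 3/4 = 2/3 before taking Samuel's own offspring into account.
Olga is albino, so Olga is bb.
Now use Samuel's offspring. Probability of each recorded status — pigmented son Marcus: 1/2 if Samuel is Bb, 1 if BB; pigmented daughter Maria: 1/2 if Samuel is Bb, 1 if BB.
Bayes: P(Bb) = 2/3·1/4 / (2/3·1/4 + 1/3·1) = 1/3.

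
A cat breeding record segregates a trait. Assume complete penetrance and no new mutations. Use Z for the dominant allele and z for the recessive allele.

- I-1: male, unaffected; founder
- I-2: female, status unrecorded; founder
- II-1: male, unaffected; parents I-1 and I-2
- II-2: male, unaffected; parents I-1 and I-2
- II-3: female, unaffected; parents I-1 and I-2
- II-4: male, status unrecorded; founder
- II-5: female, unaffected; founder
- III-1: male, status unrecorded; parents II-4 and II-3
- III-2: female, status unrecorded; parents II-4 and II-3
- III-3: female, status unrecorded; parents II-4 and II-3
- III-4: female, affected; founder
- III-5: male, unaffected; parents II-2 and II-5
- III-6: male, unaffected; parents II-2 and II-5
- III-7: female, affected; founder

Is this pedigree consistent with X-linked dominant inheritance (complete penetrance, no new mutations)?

A consistent assignment under X-linked dominant exists: I-1 X^z Y, I-2 X^Z X^z, II-1 X^z Y, II-2 X^z Y, II-3 X^z X^z, II-4 X^Z Y, II-5 X^z X^z, III-1 X^z Y, III-2 X^Z X^z, III-3 X^Z X^z, III-4 X^Z X^Z, III-5 X^z Y, III-6 X^z Y, III-7 X^Z X^Z.
In this assignment every recorded phenotype matches its genotype and every non-founder's genotype is obtainable from its parents' genotypes, so the pedigree is consistent.

Yes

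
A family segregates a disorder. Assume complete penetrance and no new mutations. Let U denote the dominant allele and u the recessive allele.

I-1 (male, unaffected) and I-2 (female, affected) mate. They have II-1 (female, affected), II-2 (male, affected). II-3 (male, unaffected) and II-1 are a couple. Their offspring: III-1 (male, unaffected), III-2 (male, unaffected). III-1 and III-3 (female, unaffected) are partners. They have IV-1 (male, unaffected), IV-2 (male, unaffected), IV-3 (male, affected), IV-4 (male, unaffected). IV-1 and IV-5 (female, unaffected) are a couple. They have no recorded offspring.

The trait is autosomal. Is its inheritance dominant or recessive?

III-1 and III-3 are both unaffected yet have an affected child IV-3. Under dominance, an affected child requires at least one affected parent, so the trait cannot be dominant.

recessive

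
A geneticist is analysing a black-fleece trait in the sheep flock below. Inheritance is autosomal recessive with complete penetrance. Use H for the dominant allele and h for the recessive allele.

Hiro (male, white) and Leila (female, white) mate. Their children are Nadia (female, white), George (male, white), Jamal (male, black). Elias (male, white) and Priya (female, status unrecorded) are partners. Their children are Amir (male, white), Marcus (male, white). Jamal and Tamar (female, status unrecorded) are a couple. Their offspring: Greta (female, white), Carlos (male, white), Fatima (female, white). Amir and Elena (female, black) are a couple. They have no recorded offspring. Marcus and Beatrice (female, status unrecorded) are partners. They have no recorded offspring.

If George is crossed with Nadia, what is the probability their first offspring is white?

Hiro is white so carries H and passed h to Jamal (hh), so Hiro is Hh.
Leila is white so carries H and passed h to Jamal (hh), so Leila is Hh.
George is a white offspring of Hiro (Hh) × Leila (Hh), whose cross gives 1/4 HH : 1/2 Hh : 1/4 hh; conditioning on being white, George is HH with probability 1/3, Hh with probability 2/3.
Nadia is a white offspring of Hiro (Hh) × Leila (Hh), whose cross gives 1/4 HH : 1/2 Hh : 1/4 hh; conditioning on being white, Nadia is HH with probability 1/3, Hh with probability 2/3.
Summing over parental genotype combinations, P(offspring is white) = 1/9·1 + 2/9·1 + 2/9·1 + 4/9·3/4 = 8/9.

8/9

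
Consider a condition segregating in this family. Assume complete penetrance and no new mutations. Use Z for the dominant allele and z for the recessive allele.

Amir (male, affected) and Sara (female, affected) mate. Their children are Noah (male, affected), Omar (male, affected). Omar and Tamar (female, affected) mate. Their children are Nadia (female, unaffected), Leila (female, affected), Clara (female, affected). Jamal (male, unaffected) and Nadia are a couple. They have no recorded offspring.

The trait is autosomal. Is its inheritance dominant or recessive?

Omar and Tamar are both affected yet have an unaffected child Nadia. Under a recessive model two affected parents are homozygous and every child would be affected, so the trait cannot be recessive.

dominant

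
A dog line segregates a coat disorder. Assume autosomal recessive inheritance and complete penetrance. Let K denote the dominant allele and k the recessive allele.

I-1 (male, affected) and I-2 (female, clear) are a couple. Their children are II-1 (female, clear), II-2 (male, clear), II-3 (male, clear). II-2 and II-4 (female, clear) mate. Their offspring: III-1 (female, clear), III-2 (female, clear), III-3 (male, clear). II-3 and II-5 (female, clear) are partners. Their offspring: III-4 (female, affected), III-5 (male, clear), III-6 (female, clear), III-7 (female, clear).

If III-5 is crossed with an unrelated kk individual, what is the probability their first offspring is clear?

II-3 is clear so carries K and received k from I-1 (kk), so II-3 is Kk.
II-5 is clear so carries K and passed k to III-4 (kk), so II-5 is Kk.
III-5 is a clear offspring of II-3 (Kk) × II-5 (Kk), whose cross gives 1/4 KK : 1/2 Kk : 1/4 kk; conditioning on being clear, III-5 is KK with probability 1/3, Kk with probability 2/3.
Summing over parental genotype combinations, P(offspring is clear) = 1/3·1 + 2/3·1/2 = 2/3.

2/3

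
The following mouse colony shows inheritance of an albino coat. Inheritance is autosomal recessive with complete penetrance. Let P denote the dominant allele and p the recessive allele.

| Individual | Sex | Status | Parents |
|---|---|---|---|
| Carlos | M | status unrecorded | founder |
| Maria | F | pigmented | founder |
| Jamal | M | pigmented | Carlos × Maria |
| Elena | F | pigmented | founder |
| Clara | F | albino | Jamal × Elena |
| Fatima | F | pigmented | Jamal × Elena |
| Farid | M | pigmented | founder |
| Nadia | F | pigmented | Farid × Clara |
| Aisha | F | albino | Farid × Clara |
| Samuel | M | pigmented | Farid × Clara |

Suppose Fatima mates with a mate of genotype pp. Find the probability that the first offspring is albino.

Jamal is pigmented so carries P and passed p to Clara (pp), so Jamal is Pp.
Elena is pigmented so carries P and passed p to Clara (pp), so Elena is Pp.
Fatima is a pigmented offspring of Jamal (Pp) × Elena (Pp), whose cross gives 1/4 PP : 1/2 Pp : 1/4 pp; conditioning on being pigmented, Fatima is PP with probability 1/3, Pp with probability 2/3.
Summing over parental genotype combinations, P(offspring is albino) = 2/3·1/2 = 1/3.

1/3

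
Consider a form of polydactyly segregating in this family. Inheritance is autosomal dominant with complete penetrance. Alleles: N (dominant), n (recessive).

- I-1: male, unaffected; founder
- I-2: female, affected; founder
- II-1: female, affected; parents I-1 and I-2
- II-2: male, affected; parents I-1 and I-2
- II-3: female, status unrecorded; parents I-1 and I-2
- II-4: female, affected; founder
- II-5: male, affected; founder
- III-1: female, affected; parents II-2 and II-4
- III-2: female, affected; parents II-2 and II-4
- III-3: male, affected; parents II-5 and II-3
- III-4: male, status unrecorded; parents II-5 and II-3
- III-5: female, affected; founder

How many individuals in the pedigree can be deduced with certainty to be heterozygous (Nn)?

Obligate heterozygotes: II-1 is affected so carries N and received n from I-1 (nn), so II-1 is Nn; II-2 is affected so carries N and received n from I-1 (nn), so II-2 is Nn.
Every other individual is either homozygous by phenotype or has at least one consistent homozygous assignment, so the count is 2.

2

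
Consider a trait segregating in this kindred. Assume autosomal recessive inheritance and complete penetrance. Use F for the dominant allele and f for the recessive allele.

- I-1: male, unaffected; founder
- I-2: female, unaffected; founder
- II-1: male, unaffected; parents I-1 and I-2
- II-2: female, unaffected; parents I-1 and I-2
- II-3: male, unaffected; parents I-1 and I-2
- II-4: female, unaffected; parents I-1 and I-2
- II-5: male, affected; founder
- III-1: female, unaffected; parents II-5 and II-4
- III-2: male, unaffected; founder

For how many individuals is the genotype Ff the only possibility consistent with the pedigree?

Obligate heterozygotes: III-1 is unaffected so carries F and received f from II-5 (ff), so III-1 is Ff.
Every other individual is either homozygous by phenotype or has at least one consistent homozygous assignment, so the count is 1.

1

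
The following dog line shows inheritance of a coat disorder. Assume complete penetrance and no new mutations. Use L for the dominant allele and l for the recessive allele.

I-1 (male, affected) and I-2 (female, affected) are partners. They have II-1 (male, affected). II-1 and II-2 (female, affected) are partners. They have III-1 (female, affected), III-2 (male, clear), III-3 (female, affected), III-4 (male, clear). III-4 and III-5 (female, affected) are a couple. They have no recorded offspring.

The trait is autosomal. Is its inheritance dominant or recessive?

II-1 and II-2 are both affected yet have a clear child III-2. Under a recessive model two affected parents are homozygous and every child would be affected, so the trait cannot be recessive.

dominant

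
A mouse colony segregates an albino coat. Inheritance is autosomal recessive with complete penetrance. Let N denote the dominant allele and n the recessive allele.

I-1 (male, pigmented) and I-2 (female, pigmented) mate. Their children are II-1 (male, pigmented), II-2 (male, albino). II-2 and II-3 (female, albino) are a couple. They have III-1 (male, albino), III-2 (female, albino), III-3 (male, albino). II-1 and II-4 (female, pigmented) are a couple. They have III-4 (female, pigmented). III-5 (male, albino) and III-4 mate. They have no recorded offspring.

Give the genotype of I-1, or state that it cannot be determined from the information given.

Nn

From phenotype alone, I-1 is NN or Nn.
I-1 is pigmented so carries N and passed n to II-2 (nn), so I-1 is Nn.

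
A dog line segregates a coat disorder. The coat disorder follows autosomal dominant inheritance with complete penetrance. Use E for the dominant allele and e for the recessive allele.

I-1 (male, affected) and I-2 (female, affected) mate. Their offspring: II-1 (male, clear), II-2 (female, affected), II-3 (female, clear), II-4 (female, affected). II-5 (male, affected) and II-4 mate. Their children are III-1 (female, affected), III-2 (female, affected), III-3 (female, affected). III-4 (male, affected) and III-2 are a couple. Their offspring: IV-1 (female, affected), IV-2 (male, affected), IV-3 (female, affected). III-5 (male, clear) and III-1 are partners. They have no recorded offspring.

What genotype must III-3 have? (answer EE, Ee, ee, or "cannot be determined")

III-3's phenotype allows EE or Ee, and no parent or child forces a single allele at both positions; consistent genotype assignments exist with III-3 as EE or Ee.

cannot be determined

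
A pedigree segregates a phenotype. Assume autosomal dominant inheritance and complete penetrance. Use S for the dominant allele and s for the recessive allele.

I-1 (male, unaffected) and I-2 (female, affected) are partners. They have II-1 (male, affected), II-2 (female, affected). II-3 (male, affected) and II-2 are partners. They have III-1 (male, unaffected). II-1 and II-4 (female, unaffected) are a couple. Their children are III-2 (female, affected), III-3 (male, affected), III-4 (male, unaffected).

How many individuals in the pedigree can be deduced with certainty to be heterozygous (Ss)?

5

Obligate heterozygotes: II-1 is affected so carries S and received s from I-1 (ss), so II-1 is Ss; II-2 is affected so carries S and received s from I-1 (ss), so II-2 is Ss; II-3 is affected so carries S and passed s to III-1 (ss), so II-3 is Ss; III-2 is affected so carries S and received s from II-4 (ss), so III-2 is Ss; III-3 is affected so carries S and received s from II-4 (ss), so III-3 is Ss.
Every other individual is either homozygous by phenotype or has at least one consistent homozygous assignment, so the count is 5.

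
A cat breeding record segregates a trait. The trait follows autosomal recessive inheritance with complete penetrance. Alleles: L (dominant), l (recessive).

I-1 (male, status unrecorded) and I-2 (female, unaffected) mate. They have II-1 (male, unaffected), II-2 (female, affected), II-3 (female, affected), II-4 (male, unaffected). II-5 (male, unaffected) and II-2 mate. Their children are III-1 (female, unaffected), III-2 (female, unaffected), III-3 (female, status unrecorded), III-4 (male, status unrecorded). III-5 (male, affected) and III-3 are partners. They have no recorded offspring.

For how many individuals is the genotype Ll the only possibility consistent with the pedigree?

3

Obligate heterozygotes: I-2 is unaffected so carries L and passed l to II-2 (ll), so I-2 is Ll; III-1 is unaffected so carries L and received l from II-2 (ll), so III-1 is Ll; III-2 is unaffected so carries L and received l from II-2 (ll), so III-2 is Ll.
Every other individual is either homozygous by phenotype or has at least one consistent homozygous assignment, so the count is 3.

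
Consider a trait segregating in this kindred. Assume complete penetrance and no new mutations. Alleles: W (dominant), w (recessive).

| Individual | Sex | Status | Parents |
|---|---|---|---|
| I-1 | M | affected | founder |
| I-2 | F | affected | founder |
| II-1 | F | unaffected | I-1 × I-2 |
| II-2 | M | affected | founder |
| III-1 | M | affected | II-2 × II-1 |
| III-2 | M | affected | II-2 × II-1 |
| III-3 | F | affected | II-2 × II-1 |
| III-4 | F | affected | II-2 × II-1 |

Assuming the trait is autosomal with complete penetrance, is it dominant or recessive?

I-1 and I-2 are both affected yet have an unaffected child II-1. Under a recessive model two affected parents are homozygous and every child would be affected, so the trait cannot be recessive.

dominant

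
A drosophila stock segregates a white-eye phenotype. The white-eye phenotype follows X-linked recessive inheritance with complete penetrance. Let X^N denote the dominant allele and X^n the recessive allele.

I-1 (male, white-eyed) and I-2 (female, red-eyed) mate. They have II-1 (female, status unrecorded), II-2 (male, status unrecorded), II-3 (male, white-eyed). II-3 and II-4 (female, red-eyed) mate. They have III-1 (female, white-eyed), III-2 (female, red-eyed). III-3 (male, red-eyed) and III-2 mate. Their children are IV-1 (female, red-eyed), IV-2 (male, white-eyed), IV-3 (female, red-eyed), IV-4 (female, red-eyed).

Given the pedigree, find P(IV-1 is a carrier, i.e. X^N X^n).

1/2

III-3 is red-eyed, so III-3 is X^N Y.
III-2 is red-eyed so carries N and received n from II-3 (X^n Y), so III-2 is X^N X^n.
Their cross gives offspring ratios 1/2 X^N X^N : 1/2 X^N X^n. Conditioning on IV-1 being red-eyed, P(X^N X^n) = 1/2 / 1 = 1/2.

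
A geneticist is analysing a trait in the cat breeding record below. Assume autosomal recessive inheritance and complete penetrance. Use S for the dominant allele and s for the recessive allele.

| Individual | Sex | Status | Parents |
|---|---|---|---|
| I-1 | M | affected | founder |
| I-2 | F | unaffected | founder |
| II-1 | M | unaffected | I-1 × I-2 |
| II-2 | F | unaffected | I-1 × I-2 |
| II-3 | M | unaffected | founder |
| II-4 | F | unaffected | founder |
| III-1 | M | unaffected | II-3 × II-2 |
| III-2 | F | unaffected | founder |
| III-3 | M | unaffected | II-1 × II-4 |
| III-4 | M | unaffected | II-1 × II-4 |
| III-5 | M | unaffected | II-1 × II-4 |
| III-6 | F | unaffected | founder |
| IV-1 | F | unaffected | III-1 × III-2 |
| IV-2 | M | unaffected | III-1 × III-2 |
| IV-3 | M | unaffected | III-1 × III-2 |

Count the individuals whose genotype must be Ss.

Obligate heterozygotes: II-1 is unaffected so carries S and received s from I-1 (ss), so II-1 is Ss; II-2 is unaffected so carries S and received s from I-1 (ss), so II-2 is Ss.
Every other individual is either homozygous by phenotype or has at least one consistent homozygous assignment, so the count is 2.

2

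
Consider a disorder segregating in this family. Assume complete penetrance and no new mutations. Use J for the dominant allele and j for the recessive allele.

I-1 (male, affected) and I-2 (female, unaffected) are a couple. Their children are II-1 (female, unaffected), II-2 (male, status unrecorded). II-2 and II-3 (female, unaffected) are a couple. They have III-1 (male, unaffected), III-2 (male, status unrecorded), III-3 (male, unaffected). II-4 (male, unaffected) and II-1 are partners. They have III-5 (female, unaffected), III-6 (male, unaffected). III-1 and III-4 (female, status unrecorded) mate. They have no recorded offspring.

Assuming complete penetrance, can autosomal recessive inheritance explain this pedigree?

A consistent assignment under autosomal recessive exists: I-1 jj, I-2 JJ, II-1 Jj, II-2 Jj, II-3 JJ, II-4 JJ, III-1 JJ, III-2 JJ, III-3 JJ, III-4 JJ, III-5 JJ, III-6 JJ.
In this assignment every recorded phenotype matches its genotype and every non-founder's genotype is obtainable from its parents' genotypes, so the pedigree is consistent.

Yes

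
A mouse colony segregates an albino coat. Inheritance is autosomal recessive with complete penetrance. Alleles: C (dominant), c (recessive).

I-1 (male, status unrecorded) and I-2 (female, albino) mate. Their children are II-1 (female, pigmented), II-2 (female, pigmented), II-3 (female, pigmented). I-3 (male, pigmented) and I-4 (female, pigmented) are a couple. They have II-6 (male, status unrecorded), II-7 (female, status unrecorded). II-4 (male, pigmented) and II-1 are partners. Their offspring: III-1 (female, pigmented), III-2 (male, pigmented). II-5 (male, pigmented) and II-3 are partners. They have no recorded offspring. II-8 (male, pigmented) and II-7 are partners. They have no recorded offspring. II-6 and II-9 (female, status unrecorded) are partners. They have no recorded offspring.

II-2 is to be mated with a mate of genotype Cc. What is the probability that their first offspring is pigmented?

II-2 is pigmented so carries C and received c from I-2 (cc), so II-2 is Cc.
The cross gives 1/4 CC : 1/2 Cc : 1/4 cc, so P(offspring is pigmented) = 3/4.

3/4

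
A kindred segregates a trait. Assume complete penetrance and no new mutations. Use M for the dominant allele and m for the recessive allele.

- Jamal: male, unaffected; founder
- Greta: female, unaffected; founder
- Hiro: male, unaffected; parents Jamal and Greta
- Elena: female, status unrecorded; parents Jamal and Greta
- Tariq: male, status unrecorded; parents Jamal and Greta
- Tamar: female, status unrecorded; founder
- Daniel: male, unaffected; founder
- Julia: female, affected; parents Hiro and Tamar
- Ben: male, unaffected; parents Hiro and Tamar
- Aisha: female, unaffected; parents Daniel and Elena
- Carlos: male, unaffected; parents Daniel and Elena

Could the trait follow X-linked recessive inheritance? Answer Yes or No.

Under X-linked recessive, Julia (affected, female) cannot arise from Hiro (unaffected) × Tamar (unrecorded).

No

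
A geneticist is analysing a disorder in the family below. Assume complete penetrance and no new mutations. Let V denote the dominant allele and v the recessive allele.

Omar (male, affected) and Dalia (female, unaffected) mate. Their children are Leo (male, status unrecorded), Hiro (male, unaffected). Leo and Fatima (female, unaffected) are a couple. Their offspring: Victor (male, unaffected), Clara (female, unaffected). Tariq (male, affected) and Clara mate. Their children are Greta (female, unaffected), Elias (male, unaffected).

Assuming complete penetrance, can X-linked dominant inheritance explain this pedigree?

Under X-linked dominant, Greta (unaffected, female) cannot arise from Tariq (affected) × Clara (unaffected).

No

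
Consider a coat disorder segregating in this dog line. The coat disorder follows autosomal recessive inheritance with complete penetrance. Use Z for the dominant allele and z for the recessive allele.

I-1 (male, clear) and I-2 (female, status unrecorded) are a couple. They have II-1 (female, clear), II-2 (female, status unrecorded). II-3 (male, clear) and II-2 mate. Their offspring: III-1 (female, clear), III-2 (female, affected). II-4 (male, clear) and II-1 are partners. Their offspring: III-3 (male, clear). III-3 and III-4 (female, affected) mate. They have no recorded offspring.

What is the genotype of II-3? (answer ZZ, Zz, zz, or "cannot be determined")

From phenotype alone, II-3 is ZZ or Zz.
II-3 is clear so carries Z and passed z to III-2 (zz), so II-3 is Zz.

Zz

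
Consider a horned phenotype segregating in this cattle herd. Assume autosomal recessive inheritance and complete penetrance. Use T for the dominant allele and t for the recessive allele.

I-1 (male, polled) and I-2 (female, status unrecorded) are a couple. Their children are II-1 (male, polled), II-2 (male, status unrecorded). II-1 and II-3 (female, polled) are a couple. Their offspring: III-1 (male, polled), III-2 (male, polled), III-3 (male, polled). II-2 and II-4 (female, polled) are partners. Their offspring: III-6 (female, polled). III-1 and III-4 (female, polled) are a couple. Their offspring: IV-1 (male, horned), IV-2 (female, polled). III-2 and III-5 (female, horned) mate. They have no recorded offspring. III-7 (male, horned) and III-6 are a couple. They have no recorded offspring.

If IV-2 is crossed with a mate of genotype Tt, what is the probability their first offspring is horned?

1/6

III-1 is polled so carries T and passed t to IV-1 (tt), so III-1 is Tt.
III-4 is polled so carries T and passed t to IV-1 (tt), so III-4 is Tt.
IV-2 is a polled offspring of III-1 (Tt) × III-4 (Tt), whose cross gives 1/4 TT : 1/2 Tt : 1/4 tt; conditioning on being polled, IV-2 is TT with probability 1/3, Tt with probability 2/3.
Summing over parental genotype combinations, P(offspring is horned) = 2/3·1/4 = 1/6.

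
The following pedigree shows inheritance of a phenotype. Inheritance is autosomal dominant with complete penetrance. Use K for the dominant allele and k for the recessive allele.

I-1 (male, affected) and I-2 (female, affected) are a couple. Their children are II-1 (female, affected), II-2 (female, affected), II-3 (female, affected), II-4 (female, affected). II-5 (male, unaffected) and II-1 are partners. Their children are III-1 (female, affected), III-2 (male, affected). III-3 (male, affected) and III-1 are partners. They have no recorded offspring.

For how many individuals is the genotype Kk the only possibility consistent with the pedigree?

Obligate heterozygotes: III-1 is affected so carries K and received k from II-5 (kk), so III-1 is Kk; III-2 is affected so carries K and received k from II-5 (kk), so III-2 is Kk.
Every other individual is either homozygous by phenotype or has at least one consistent homozygous assignment, so the count is 2.

2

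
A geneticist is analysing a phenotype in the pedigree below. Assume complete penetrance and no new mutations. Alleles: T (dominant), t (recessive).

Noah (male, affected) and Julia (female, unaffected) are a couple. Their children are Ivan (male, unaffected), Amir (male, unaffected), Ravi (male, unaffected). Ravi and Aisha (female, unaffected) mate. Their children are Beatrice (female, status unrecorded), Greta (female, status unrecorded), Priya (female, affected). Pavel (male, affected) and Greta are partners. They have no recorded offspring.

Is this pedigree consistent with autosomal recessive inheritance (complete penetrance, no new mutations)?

Yes

A consistent assignment under autosomal recessive exists: Noah tt, Julia TT, Ivan Tt, Amir Tt, Ravi Tt, Aisha Tt, Beatrice TT, Greta TT, Priya tt, Pavel tt.
In this assignment every recorded phenotype matches its genotype and every non-founder's genotype is obtainable from its parents' genotypes, so the pedigree is consistent.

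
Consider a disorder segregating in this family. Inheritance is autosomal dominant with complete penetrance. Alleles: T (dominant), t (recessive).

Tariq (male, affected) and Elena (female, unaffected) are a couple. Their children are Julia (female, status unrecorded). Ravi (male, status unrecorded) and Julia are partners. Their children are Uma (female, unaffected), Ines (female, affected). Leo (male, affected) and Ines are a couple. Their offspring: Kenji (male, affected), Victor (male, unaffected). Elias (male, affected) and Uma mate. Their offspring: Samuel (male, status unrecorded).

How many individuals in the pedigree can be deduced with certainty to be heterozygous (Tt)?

Obligate heterozygotes: Ines is affected so carries T and passed t to Victor (tt), so Ines is Tt; Leo is affected so carries T and passed t to Victor (tt), so Leo is Tt.
Every other individual is either homozygous by phenotype or has at least one consistent homozygous assignment, so the count is 2.

2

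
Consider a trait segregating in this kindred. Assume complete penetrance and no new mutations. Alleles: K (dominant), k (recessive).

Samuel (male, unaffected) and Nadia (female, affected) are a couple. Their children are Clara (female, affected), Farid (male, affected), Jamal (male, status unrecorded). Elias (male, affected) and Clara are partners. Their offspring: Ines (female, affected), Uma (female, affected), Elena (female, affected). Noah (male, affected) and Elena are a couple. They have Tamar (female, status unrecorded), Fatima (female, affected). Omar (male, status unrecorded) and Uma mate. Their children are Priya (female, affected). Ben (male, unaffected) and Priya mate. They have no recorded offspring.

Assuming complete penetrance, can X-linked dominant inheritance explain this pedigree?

Yes

A consistent assignment under X-linked dominant exists: Samuel X^k Y, Nadia X^K X^K, Clara X^K X^k, Farid X^K Y, Jamal X^K Y, Elias X^K Y, Ines X^K X^K, Uma X^K X^K, Elena X^K X^K, Noah X^K Y, Omar X^K Y, Tamar X^K X^K, Fatima X^K X^K, Priya X^K X^K, Ben X^k Y.
In this assignment every recorded phenotype matches its genotype and every non-founder's genotype is obtainable from its parents' genotypes, so the pedigree is consistent.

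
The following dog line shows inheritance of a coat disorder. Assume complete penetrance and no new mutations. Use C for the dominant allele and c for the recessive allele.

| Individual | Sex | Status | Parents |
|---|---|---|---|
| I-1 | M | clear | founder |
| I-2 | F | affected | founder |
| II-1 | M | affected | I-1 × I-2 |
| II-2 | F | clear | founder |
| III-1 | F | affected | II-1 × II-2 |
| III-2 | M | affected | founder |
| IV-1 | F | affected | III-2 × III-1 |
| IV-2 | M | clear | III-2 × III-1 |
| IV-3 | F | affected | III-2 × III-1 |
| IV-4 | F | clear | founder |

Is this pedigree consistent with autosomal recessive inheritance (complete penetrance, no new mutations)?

No

Under autosomal recessive, IV-2 (clear, male) cannot arise from III-2 (affected) × III-1 (affected).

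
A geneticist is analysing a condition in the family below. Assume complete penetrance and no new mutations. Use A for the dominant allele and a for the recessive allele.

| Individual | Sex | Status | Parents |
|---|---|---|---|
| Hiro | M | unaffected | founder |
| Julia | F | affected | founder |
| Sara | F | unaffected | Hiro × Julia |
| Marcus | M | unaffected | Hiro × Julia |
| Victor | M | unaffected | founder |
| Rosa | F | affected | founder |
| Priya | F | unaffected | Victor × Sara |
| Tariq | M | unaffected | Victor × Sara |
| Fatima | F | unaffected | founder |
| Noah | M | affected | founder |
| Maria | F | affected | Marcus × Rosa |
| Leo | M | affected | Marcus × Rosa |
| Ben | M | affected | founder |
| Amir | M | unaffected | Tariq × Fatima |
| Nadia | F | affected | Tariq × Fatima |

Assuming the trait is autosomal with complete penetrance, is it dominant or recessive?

recessive

Tariq and Fatima are both unaffected yet have an affected child Nadia. Under dominance, an affected child requires at least one affected parent, so the trait cannot be dominant.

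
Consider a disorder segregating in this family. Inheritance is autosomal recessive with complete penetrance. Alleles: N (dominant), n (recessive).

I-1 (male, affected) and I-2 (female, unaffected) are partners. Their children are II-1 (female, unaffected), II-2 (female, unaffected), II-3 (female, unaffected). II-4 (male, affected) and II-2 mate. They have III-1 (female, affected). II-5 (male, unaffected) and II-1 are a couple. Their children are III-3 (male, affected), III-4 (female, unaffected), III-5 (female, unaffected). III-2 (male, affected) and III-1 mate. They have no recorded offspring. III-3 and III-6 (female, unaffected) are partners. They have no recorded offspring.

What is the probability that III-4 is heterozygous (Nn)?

2/3

II-5 is unaffected so carries N and passed n to III-3 (nn), so II-5 is Nn.
II-1 is unaffected so carries N and received n from I-1 (nn), so II-1 is Nn.
Their cross gives offspring ratios 1/4 NN : 1/2 Nn : 1/4 nn. Conditioning on III-4 being unaffected, P(Nn) = 1/2 / 3/4 = 2/3.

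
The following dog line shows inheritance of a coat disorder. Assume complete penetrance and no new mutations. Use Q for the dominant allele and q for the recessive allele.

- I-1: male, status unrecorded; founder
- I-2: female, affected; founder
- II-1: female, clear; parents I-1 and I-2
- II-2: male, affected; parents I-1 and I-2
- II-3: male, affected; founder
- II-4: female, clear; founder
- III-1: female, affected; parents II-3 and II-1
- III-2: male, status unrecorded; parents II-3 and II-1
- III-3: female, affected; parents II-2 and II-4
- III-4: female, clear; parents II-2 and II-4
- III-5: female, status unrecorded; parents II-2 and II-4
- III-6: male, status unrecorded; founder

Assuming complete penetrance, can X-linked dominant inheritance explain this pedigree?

Under X-linked dominant, III-4 (clear, female) cannot arise from II-2 (affected) × II-4 (clear).

No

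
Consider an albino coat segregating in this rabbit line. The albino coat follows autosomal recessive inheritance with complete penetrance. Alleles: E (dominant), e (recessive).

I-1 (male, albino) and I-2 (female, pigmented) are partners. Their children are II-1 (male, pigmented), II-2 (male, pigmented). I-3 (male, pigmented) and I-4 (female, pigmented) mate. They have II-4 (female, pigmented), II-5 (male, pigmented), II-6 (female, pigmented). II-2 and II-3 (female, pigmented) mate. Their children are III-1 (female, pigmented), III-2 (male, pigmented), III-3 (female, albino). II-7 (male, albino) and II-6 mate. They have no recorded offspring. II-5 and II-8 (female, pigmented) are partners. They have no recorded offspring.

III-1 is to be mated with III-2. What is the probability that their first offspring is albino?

1/9

II-2 is pigmented so carries E and received e from I-1 (ee), so II-2 is Ee.
II-3 is pigmented so carries E and passed e to III-3 (ee), so II-3 is Ee.
III-1 is a pigmented offspring of II-2 (Ee) × II-3 (Ee), whose cross gives 1/4 EE : 1/2 Ee : 1/4 ee; conditioning on being pigmented, III-1 is EE with probability 1/3, Ee with probability 2/3.
III-2 is a pigmented offspring of II-2 (Ee) × II-3 (Ee), whose cross gives 1/4 EE : 1/2 Ee : 1/4 ee; conditioning on being pigmented, III-2 is EE with probability 1/3, Ee with probability 2/3.
Summing over parental genotype combinations, P(offspring is albino) = 4/9·1/4 = 1/9.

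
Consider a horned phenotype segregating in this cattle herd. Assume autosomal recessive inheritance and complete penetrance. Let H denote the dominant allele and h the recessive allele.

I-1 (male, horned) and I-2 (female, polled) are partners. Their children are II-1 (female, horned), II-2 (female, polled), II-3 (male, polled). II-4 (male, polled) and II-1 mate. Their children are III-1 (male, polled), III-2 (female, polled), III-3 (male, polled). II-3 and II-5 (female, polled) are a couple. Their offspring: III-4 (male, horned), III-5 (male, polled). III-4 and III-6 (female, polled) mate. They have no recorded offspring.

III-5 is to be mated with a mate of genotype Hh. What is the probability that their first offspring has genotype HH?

1/3

II-3 is polled so carries H and received h from I-1 (hh), so II-3 is Hh.
II-5 is polled so carries H and passed h to III-4 (hh), so II-5 is Hh.
III-5 is a polled offspring of II-3 (Hh) × II-5 (Hh), whose cross gives 1/4 HH : 1/2 Hh : 1/4 hh; conditioning on being polled, III-5 is HH with probability 1/3, Hh with probability 2/3.
Summing over parental genotype combinations, P(offspring has genotype HH) = 1/3·1/2 + 2/3·1/4 = 1/3.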